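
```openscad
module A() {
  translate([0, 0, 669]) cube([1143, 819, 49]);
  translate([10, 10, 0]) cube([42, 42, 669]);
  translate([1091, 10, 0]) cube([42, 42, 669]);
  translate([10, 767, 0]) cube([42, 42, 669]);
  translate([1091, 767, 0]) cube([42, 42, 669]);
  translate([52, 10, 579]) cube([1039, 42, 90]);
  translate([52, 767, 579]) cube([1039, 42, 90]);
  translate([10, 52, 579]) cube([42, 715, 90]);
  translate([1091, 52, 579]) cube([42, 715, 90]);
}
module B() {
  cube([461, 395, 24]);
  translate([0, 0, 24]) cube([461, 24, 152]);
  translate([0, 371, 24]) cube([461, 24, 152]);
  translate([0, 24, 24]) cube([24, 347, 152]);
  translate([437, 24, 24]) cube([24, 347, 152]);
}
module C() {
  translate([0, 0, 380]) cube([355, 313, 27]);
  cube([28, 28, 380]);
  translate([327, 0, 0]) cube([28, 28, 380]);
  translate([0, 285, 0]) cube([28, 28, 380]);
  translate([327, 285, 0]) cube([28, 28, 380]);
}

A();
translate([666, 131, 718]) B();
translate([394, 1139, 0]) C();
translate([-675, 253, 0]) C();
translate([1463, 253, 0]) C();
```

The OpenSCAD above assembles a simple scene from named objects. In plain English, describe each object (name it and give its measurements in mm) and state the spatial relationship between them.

A is a rectangular dining table. The top is 1143×819×49 mm with its upper surface at z = 718 mm. It stands on four 42×42 mm square legs, each inset 10 mm from the nearest pair of top edges, running from the floor to the underside of the top. Four apron rails, 42 mm thick and 90 mm tall, run between adjacent legs with their top edges flush with the underside of the top and their outer faces flush with the legs' outer faces.

B is an open storage box with external size 461×395×176 mm and wall thickness 24 mm (the base is also 24 mm thick). The base covers the whole footprint; the four walls stand on the base, with the y-facing walls full-width and the x-facing walls fitting between their inner faces.

C is a four-legged stool. The seat is 355×313 mm, 27 mm thick, top at z = 407 mm. It stands on four square legs, each 28×28 mm in cross-section, from z = 0 to the seat underside, each flush with a corner of the seat.

The open box is on top of the table. Three stools sit around the table at the +y, −x, +x sides.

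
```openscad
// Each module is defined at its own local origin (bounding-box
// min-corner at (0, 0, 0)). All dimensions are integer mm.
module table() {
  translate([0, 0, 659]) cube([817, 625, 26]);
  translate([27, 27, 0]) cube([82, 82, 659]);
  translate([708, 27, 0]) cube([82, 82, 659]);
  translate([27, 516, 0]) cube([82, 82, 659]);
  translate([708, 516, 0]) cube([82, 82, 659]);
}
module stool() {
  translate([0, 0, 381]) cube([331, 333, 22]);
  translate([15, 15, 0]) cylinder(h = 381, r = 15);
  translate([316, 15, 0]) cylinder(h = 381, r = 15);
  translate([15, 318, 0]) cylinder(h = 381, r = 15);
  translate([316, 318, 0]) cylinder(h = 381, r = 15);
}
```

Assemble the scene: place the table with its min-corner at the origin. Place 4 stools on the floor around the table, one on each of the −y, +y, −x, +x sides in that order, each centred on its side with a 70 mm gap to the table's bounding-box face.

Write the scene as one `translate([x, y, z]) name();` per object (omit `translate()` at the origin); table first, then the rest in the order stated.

table();
translate([243, -403, 0]) stool();
translate([243, 695, 0]) stool();
translate([-401, 146, 0]) stool();
translate([887, 146, 0]) stool();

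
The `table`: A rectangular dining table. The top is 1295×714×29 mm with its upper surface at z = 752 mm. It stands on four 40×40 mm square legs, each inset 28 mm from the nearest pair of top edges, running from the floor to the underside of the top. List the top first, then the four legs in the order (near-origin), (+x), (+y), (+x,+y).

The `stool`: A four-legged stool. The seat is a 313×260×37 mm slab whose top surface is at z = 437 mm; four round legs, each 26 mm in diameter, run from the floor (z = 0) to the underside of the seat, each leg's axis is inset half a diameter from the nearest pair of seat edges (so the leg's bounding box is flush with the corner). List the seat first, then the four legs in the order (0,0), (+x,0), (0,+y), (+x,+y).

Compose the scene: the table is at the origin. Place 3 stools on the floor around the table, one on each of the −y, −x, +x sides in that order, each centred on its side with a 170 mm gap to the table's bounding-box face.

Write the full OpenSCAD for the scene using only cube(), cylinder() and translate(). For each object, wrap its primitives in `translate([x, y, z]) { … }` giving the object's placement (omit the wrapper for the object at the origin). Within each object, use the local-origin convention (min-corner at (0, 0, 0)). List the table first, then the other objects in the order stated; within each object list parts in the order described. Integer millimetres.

translate([0, 0, 723]) cube([1295, 714, 29]);
translate([28, 28, 0]) cube([40, 40, 723]);
translate([1227, 28, 0]) cube([40, 40, 723]);
translate([28, 646, 0]) cube([40, 40, 723]);
translate([1227, 646, 0]) cube([40, 40, 723]);
translate([491, -430, 0]) {
  translate([0, 0, 400]) cube([313, 260, 37]);
  translate([13, 13, 0]) cylinder(h = 400, r = 13);
  translate([300, 13, 0]) cylinder(h = 400, r = 13);
  translate([13, 247, 0]) cylinder(h = 400, r = 13);
  translate([300, 247, 0]) cylinder(h = 400, r = 13);
}
translate([-483, 227, 0]) {
  translate([0, 0, 400]) cube([313, 260, 37]);
  translate([13, 13, 0]) cylinder(h = 400, r = 13);
  translate([300, 13, 0]) cylinder(h = 400, r = 13);
  translate([13, 247, 0]) cylinder(h = 400, r = 13);
  translate([300, 247, 0]) cylinder(h = 400, r = 13);
}
translate([1465, 227, 0]) {
  translate([0, 0, 400]) cube([313, 260, 37]);
  translate([13, 13, 0]) cylinder(h = 400, r = 13);
  translate([300, 13, 0]) cylinder(h = 400, r = 13);
  translate([13, 247, 0]) cylinder(h = 400, r = 13);
  translate([300, 247, 0]) cylinder(h = 400, r = 13);
}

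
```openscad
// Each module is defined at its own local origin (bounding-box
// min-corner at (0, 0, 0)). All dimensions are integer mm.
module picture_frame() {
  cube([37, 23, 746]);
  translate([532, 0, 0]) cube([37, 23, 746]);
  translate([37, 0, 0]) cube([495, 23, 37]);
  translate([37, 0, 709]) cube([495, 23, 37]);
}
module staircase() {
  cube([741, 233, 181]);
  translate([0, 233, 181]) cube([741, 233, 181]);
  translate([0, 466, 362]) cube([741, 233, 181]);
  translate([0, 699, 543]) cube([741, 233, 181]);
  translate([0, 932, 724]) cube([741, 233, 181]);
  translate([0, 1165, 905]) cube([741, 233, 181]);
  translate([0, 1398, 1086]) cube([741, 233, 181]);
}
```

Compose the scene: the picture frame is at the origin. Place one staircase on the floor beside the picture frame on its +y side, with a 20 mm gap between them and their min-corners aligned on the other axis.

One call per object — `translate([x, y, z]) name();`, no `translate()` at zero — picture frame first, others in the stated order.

picture_frame();
translate([0, 43, 0]) staircase();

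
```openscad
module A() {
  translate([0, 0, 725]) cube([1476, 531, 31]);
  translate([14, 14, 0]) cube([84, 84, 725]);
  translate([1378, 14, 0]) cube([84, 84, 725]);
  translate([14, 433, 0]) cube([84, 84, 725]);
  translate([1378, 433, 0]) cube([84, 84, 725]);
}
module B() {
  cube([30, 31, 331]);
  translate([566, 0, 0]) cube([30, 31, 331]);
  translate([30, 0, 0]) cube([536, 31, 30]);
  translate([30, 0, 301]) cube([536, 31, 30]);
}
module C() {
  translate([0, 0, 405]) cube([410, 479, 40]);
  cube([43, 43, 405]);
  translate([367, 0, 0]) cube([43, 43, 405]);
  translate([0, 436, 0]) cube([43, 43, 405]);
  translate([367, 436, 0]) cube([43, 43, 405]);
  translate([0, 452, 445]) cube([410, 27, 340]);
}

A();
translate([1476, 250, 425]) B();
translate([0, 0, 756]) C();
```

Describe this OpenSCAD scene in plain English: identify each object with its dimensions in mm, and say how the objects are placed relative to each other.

A is a table with a 1476×531 mm rectangular top, 31 mm thick, top surface at z = 756 mm, supported by four 84×84 mm square legs, each inset 14 mm from the nearest pair of top edges, running from the floor.

B is a picture frame with a 536×271 mm rectangular opening (x by z) and a uniform 30 mm border on every side. Frame depth is 31 mm along y. It is built from two vertical stiles running the full outside height and two horizontal rails spanning the gap between the stiles.

C is a chair: 410×479 mm seat, 40 mm thick, top at z = 445 mm, on four 43 mm square corner legs flush with the seat edges. A 27 mm thick backrest slab spans the full seat width, extending 340 mm above the seat top, its back face flush with the seat's +y edge.

The picture frame is beside the table with their tops flush at z = 756. The chair is on top of the table.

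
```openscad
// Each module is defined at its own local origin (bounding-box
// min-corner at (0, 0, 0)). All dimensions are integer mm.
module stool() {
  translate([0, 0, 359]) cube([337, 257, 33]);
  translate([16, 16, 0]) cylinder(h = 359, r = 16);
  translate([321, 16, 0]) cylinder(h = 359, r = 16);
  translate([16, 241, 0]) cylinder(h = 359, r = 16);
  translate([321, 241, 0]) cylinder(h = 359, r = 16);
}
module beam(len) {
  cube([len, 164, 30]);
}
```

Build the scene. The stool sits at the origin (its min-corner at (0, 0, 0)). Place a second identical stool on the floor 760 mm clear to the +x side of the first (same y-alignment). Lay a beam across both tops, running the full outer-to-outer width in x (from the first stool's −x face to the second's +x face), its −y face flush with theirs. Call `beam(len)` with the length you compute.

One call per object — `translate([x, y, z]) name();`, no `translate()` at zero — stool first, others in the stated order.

stool();
translate([1097, 0, 0]) stool();
translate([0, 0, 392]) beam(1434);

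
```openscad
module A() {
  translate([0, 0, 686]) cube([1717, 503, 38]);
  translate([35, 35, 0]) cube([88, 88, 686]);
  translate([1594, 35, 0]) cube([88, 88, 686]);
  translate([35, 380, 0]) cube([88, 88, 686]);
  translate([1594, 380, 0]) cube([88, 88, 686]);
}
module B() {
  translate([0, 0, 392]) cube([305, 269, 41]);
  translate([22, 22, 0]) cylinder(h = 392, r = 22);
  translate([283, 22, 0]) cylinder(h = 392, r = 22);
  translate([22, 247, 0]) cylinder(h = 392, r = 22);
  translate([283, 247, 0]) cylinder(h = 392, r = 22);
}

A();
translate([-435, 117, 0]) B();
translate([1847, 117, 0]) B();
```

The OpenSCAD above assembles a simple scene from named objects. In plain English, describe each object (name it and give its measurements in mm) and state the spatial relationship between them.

A is a table: top 1717 mm (x) × 503 mm (y), 38 mm thick, upper face at z = 724 mm, on four 88×88 mm square legs, each inset 35 mm from the nearest pair of top edges, running from z = 0 to the bottom of the top.

B is a four-legged stool. The seat is 305×269 mm, 41 mm thick, top at z = 433 mm. It stands on four round legs, each 44 mm in diameter, from z = 0 to the seat underside, each leg's axis is inset half a diameter from the nearest pair of seat edges (so the leg's bounding box is flush with the corner).

Two stools sit around the table at the −x, +x sides.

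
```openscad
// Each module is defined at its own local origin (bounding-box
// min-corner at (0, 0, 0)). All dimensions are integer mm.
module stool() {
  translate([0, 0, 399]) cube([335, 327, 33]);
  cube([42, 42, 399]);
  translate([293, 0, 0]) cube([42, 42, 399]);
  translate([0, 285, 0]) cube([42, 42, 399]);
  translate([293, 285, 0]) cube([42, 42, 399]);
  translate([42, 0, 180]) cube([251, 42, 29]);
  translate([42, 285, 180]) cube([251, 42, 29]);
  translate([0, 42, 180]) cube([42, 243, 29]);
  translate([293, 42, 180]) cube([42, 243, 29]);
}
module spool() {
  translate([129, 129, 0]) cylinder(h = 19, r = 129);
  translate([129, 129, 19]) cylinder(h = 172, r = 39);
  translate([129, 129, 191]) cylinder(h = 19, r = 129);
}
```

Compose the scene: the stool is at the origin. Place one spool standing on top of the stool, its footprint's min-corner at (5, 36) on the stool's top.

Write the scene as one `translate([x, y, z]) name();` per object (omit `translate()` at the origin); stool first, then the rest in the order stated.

stool();
translate([5, 36, 432]) spool();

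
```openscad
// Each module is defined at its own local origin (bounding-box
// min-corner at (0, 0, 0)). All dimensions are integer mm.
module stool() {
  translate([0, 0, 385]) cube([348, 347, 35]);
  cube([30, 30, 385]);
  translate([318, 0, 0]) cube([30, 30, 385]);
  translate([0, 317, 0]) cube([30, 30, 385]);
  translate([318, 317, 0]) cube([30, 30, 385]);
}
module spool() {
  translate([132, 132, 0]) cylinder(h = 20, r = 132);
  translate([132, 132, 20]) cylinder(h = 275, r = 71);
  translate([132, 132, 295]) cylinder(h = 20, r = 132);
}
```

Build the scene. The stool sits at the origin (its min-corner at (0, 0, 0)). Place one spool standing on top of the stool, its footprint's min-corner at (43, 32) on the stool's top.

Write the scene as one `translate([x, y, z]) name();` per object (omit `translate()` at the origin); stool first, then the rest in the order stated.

stool();
translate([43, 32, 420]) spool();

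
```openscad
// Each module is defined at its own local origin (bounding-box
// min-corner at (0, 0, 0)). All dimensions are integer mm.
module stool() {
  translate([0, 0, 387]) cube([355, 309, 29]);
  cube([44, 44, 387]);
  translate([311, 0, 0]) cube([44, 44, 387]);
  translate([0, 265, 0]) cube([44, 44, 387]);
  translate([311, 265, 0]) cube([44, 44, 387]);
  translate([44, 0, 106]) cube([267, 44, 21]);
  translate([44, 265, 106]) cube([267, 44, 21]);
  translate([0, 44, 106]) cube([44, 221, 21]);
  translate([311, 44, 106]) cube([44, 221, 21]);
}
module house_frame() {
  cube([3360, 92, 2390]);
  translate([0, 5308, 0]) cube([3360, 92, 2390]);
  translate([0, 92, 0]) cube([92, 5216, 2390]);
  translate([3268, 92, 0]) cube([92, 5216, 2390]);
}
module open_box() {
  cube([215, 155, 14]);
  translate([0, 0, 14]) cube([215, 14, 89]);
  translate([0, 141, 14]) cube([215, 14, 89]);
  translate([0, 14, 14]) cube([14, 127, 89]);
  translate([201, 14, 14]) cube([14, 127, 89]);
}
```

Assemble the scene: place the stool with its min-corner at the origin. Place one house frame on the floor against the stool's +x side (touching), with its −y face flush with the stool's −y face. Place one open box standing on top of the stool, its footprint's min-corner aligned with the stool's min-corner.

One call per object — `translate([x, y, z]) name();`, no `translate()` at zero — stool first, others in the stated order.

stool();
translate([355, 0, 0]) house_frame();
translate([0, 0, 416]) open_box();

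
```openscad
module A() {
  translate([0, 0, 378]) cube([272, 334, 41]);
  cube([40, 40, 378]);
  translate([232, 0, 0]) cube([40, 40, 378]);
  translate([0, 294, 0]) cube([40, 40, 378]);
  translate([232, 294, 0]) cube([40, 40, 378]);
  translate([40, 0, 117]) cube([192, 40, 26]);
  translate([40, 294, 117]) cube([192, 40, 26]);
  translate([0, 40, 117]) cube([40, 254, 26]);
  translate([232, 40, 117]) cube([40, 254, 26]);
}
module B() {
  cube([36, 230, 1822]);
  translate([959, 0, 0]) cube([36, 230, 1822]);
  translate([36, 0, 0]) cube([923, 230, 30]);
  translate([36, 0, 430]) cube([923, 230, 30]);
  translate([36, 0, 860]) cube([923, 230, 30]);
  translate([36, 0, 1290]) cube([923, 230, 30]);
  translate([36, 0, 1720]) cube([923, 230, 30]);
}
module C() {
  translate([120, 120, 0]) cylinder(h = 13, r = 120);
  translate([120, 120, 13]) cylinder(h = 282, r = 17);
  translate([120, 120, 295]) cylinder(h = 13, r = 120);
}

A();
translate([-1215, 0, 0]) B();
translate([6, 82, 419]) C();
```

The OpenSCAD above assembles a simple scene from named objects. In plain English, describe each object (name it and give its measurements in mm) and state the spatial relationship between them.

A is a four-legged stool. The seat is a 272×334×41 mm slab whose top surface is at z = 419 mm; four square legs, each 40×40 mm in cross-section, run from the floor (z = 0) to the underside of the seat, each flush with a corner of the seat. Four stretchers, 40 mm wide and 26 mm tall, connect adjacent legs with their undersides at z = 117 mm, each running between the inner faces of the legs it joins and aligned with the legs' outer faces on the other axis.

B is an open bookshelf. Two side panels, each 36 mm thick, 230 mm deep and 1822 mm tall, stand 995 mm apart (outside-to-outside). Between them sit 5 shelves, each 30 mm thick and 230 mm deep, spanning the full gap between the sides. The bottom shelf rests on the floor (its underside at z = 0) and the clear gap between one shelf's top and the next shelf's underside is 400 mm.

C is a spool: two coaxial disc flanges of radius 120 mm and thickness 13 mm, joined by a core cylinder of radius 17 mm and height 282 mm. The lower flange rests on z = 0 and the three cylinders share a vertical axis.

The bookshelf is on the floor beside the stool on its −x side. The spool is on top of the stool.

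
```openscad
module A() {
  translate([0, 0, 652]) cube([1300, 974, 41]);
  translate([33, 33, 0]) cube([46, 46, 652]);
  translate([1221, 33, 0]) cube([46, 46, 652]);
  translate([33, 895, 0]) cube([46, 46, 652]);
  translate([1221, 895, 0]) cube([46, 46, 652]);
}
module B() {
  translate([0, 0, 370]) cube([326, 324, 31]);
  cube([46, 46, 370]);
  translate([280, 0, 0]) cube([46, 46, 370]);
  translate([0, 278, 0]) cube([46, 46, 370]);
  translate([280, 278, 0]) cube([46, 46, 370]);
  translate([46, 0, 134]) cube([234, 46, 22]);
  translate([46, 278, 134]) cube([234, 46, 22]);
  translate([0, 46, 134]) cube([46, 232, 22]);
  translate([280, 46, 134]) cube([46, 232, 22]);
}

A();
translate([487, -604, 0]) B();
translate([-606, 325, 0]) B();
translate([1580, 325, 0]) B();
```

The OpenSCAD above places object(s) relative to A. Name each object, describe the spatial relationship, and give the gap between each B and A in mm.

A is a table. B is a stool. Three stools sit around the table at the −y, −x, +x sides. The gap between each stool and the table is 280 mm.

Each stool's nearest face is 280 mm from the table's bounding box.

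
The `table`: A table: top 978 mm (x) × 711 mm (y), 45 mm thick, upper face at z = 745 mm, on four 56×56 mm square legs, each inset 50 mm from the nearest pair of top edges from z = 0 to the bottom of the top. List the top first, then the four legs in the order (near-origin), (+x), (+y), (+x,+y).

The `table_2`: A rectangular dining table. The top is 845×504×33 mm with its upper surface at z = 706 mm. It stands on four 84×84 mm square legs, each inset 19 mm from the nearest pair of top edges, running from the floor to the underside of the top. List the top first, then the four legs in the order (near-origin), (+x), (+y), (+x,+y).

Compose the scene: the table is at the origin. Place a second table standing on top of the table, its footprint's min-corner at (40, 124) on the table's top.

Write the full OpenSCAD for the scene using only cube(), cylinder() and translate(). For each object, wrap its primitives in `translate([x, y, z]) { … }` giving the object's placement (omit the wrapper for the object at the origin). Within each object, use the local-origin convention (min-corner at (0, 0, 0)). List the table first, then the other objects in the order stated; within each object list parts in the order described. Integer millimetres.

translate([0, 0, 700]) cube([978, 711, 45]);
translate([50, 50, 0]) cube([56, 56, 700]);
translate([872, 50, 0]) cube([56, 56, 700]);
translate([50, 605, 0]) cube([56, 56, 700]);
translate([872, 605, 0]) cube([56, 56, 700]);
translate([40, 124, 745]) {
  translate([0, 0, 673]) cube([845, 504, 33]);
  translate([19, 19, 0]) cube([84, 84, 673]);
  translate([742, 19, 0]) cube([84, 84, 673]);
  translate([19, 401, 0]) cube([84, 84, 673]);
  translate([742, 401, 0]) cube([84, 84, 673]);
}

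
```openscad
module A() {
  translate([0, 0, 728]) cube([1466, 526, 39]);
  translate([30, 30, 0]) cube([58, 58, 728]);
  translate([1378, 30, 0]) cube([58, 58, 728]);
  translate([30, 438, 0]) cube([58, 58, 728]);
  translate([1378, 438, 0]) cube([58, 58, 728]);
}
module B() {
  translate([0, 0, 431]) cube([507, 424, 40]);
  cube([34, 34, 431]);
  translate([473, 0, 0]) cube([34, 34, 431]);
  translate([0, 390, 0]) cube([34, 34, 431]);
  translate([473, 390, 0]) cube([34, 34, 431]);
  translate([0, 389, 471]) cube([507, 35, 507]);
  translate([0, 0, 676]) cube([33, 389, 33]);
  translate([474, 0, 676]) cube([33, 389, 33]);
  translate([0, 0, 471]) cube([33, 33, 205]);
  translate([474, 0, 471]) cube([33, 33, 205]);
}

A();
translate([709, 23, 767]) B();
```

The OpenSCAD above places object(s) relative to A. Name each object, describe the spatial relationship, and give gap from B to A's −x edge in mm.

The chair's min-x is at 709; the table's min-x is 0; gap = 709 mm.

A is a table. B is a chair. The chair is on top of the table. The gap from the chair to the table's −x edge is 709 mm.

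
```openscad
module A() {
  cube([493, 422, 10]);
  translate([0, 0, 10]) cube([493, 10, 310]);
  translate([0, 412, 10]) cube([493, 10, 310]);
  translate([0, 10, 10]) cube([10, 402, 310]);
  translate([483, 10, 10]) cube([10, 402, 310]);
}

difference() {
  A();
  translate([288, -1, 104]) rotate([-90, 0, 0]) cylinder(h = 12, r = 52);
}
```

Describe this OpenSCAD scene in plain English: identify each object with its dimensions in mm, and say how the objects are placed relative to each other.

A is an open storage box with external size 493×422×320 mm and wall thickness 10 mm (the base is also 10 mm thick). The base covers the whole footprint; the four walls stand on the base, with the y-facing walls full-width and the x-facing walls fitting between their inner faces.

The open box has a circular hole of radius 52 mm through its front wall, centred at (x = 288, z = 104).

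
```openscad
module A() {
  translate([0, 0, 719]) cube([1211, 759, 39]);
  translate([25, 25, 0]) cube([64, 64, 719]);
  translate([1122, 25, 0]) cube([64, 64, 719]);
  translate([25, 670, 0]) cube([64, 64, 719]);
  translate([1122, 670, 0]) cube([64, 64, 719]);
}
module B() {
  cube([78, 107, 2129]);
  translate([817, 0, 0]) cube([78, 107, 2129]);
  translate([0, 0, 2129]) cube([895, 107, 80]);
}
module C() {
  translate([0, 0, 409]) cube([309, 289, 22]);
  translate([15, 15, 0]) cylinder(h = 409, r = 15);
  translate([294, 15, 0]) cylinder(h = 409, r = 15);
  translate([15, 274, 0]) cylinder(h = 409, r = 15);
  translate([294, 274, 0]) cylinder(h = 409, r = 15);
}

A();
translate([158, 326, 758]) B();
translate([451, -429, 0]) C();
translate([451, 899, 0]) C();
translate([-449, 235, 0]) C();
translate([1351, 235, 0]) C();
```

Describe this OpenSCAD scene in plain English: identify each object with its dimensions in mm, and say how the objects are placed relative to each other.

A is a rectangular dining table. The top is 1211×759×39 mm with its upper surface at z = 758 mm. It stands on four 64×64 mm square legs, each inset 25 mm from the nearest pair of top edges, running from the floor to the underside of the top.

B is a rectangular door frame: two vertical jambs of 78×107 mm section, 2129 mm tall, with a clear opening 739 mm wide between their inner faces. A header 80 mm tall and 107 mm deep lies on top of the jambs and spans the full outside width.

C is a four-legged stool. The seat is 309×289 mm, 22 mm thick, top at z = 431 mm. It stands on four round legs, each 30 mm in diameter, from z = 0 to the seat underside, each leg's axis is inset half a diameter from the nearest pair of seat edges (so the leg's bounding box is flush with the corner).

The door frame is on top of the table, centred. Four stools sit around the table at the −y, +y, −x, +x sides.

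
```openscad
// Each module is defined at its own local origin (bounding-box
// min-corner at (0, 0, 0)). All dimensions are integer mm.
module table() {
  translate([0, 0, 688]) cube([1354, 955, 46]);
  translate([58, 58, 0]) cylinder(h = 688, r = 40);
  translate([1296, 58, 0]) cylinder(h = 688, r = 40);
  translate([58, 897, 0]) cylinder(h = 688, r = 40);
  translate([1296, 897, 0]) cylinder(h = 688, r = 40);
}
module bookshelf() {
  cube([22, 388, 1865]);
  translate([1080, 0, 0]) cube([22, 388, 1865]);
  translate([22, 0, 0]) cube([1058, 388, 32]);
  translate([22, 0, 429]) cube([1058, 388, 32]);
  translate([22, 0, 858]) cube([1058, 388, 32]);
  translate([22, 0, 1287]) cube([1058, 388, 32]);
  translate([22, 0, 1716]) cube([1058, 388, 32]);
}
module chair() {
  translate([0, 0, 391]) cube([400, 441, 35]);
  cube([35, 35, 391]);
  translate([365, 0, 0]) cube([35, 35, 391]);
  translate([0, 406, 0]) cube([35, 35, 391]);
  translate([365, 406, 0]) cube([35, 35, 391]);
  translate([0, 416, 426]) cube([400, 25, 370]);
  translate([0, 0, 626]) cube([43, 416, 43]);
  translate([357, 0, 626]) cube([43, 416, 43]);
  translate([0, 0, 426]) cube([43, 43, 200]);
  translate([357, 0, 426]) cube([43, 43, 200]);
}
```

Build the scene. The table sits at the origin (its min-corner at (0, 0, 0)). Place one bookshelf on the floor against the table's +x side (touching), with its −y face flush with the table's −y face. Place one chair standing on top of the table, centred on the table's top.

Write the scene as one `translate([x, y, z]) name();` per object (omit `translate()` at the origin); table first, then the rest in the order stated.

table();
translate([1354, 0, 0]) bookshelf();
translate([477, 257, 734]) chair();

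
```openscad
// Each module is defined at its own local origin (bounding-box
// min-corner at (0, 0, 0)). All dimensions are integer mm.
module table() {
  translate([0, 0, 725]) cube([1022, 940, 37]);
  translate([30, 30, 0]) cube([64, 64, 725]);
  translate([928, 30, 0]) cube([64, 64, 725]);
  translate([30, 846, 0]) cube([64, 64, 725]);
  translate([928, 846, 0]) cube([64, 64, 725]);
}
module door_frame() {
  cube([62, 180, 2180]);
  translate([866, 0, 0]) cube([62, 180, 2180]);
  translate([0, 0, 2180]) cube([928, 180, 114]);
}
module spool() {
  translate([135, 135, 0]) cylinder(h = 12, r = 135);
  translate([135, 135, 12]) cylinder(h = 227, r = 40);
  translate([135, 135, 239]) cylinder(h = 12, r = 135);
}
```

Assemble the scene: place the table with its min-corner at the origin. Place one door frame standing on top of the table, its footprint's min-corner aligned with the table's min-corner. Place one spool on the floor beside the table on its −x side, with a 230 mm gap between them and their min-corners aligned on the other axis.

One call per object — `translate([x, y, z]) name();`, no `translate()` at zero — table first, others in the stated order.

table();
translate([0, 0, 762]) door_frame();
translate([-500, 0, 0]) spool();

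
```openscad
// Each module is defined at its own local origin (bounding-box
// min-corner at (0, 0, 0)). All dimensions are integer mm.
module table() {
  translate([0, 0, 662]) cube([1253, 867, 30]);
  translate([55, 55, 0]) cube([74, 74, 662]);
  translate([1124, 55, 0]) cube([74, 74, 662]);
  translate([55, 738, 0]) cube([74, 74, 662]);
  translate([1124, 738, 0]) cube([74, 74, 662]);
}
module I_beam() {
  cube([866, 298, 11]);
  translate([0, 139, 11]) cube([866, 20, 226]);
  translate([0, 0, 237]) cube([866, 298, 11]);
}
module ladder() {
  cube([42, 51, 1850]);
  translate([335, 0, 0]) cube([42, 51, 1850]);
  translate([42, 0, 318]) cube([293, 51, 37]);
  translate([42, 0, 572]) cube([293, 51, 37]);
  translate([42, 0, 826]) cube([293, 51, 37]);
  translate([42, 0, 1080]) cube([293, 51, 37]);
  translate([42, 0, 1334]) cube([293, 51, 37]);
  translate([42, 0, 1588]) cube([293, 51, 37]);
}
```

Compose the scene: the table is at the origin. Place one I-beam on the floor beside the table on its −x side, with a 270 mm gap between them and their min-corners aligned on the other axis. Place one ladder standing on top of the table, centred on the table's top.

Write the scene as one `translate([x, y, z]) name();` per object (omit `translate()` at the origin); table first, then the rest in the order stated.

table();
translate([-1136, 0, 0]) I_beam();
translate([438, 408, 692]) ladder();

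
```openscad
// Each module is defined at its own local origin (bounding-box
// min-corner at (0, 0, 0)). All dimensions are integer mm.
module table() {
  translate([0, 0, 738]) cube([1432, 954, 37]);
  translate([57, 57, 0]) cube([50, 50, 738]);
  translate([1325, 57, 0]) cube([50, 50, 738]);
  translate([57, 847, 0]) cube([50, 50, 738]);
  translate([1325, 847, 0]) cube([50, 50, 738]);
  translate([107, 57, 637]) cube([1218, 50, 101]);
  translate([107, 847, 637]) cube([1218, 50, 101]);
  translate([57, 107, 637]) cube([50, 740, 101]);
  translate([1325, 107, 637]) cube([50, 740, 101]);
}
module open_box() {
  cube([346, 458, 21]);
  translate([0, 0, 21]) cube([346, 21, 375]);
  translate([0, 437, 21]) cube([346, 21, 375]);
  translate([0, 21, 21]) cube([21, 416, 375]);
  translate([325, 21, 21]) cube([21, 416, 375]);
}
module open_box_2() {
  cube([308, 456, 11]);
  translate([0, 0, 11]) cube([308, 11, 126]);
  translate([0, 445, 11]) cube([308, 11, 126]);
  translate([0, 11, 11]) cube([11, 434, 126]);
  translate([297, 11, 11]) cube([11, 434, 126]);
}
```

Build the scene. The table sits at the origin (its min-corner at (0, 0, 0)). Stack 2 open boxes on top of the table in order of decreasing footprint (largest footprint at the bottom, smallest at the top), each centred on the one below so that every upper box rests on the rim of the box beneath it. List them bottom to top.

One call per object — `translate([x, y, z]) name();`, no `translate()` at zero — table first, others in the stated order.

table();
translate([543, 248, 775]) open_box();
translate([562, 249, 1171]) open_box_2();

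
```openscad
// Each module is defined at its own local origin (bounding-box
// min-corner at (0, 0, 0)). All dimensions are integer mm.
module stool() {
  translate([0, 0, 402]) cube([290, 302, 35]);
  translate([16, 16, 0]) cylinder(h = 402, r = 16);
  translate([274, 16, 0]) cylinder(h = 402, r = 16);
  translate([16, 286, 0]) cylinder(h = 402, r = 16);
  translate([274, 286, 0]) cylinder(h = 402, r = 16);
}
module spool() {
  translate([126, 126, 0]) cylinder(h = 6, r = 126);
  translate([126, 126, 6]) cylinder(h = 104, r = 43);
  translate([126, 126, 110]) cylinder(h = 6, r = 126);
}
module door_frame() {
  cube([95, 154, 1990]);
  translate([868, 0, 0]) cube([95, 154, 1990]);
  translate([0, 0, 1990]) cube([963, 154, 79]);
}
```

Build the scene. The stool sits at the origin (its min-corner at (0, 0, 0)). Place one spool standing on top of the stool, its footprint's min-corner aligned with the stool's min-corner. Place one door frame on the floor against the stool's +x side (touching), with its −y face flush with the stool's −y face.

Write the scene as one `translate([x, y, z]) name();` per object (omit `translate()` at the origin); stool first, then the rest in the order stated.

stool();
translate([0, 0, 437]) spool();
translate([290, 0, 0]) door_frame();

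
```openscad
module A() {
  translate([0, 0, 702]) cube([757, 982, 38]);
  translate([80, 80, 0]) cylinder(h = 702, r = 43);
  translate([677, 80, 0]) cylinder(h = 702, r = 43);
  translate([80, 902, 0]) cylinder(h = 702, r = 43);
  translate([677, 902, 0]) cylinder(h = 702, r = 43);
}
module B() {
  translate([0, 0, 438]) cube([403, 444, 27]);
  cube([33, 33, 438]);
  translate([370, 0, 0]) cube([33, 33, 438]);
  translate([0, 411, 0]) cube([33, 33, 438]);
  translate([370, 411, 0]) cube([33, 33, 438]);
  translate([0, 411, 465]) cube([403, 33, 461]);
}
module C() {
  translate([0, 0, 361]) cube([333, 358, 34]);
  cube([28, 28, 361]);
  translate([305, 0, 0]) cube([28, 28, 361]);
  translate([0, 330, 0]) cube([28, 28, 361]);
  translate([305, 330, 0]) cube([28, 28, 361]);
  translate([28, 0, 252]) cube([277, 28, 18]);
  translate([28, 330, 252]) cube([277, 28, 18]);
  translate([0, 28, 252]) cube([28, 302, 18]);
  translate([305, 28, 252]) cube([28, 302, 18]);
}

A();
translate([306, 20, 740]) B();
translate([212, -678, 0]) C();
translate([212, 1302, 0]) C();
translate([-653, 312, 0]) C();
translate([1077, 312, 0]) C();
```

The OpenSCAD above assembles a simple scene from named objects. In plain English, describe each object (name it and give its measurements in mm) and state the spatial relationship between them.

A is a rectangular dining table. The top is 757×982×38 mm with its upper surface at z = 740 mm. It stands on four round legs of 86 mm diameter, each leg's bounding box inset 37 mm from the nearest pair of top edges, running from the floor to the underside of the top.

B is a chair: 403×444 mm seat, 27 mm thick, top at z = 465 mm, on four 33 mm square corner legs flush with the seat edges. A 33 mm thick backrest slab spans the full seat width, extending 461 mm above the seat top, its back face flush with the seat's +y edge.

C is a four-legged stool. The seat is 333×358 mm, 34 mm thick, top at z = 395 mm. It stands on four square legs, each 28×28 mm in cross-section, from z = 0 to the seat underside, each flush with a corner of the seat. Four stretchers, 28 mm wide and 18 mm tall, connect adjacent legs with their undersides at z = 252 mm, each running between the inner faces of the legs it joins and aligned with the legs' outer faces on the other axis.

The chair is on top of the table. Four stools sit around the table at the −y, +y, −x, +x sides.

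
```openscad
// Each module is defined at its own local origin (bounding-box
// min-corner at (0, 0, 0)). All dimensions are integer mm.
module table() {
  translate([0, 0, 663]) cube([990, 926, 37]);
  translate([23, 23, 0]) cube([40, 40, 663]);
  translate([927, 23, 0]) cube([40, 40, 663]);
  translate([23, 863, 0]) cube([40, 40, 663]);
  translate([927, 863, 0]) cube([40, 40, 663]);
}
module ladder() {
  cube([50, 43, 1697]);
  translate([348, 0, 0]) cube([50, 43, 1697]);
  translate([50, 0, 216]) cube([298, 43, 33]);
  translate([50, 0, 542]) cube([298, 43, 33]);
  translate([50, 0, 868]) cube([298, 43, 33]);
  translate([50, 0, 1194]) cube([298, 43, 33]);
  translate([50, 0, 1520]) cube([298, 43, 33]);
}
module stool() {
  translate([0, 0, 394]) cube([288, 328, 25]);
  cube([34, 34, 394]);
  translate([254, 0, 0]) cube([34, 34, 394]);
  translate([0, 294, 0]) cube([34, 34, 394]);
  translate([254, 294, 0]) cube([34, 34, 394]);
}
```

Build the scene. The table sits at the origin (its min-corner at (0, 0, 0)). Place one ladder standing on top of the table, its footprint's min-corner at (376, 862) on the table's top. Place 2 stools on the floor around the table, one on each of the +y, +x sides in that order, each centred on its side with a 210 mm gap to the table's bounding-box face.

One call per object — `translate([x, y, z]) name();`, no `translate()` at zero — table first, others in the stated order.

table();
translate([376, 862, 700]) ladder();
translate([351, 1136, 0]) stool();
translate([1200, 299, 0]) stool();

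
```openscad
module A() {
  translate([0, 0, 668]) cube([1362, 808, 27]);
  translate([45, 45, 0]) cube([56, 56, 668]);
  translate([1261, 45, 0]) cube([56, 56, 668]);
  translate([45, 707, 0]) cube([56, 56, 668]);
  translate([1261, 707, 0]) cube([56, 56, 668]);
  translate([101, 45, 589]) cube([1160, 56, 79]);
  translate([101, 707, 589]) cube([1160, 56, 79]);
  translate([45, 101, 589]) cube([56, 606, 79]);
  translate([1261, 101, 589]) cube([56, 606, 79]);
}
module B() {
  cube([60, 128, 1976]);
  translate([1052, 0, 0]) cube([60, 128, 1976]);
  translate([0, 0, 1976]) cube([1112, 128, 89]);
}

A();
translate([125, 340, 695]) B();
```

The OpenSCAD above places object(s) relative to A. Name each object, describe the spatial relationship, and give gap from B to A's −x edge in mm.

A is a table. B is a door frame. The door frame is on top of the table, centred. The gap from the door frame to the table's −x edge is 125 mm.

The door frame's min-x is at 125; the table's min-x is 0; gap = 125 mm.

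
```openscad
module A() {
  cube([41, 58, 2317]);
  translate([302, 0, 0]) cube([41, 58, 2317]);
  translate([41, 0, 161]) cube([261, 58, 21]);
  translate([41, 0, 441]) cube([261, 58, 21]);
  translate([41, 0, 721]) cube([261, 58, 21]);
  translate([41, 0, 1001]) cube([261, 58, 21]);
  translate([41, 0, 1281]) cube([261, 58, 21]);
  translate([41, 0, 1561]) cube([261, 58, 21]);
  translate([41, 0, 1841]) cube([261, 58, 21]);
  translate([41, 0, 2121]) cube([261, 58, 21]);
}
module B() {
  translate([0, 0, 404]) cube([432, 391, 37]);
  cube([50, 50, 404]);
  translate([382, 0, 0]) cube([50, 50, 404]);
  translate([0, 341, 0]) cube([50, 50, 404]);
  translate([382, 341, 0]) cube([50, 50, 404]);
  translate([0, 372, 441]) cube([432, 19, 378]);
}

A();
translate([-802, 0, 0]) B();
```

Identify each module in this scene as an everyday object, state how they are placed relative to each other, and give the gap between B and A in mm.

The chair's nearest face is 370 mm from the ladder's −x face.

A is a ladder. B is a chair. The chair is on the floor beside the ladder on its −x side. The gap between the chair and the ladder is 370 mm.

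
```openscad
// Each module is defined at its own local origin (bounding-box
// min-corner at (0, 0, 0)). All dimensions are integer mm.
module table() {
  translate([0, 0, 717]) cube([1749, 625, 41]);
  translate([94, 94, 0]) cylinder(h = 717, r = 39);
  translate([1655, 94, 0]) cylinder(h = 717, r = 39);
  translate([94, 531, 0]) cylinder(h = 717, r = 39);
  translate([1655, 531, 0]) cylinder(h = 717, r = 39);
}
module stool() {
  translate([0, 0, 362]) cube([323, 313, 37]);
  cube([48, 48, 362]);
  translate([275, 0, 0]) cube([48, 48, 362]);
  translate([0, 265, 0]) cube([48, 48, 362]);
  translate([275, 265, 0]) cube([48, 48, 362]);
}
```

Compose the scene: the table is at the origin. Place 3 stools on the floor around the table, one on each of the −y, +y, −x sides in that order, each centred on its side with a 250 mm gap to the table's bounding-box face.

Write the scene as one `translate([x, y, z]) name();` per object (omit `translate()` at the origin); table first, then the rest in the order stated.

table();
translate([713, -563, 0]) stool();
translate([713, 875, 0]) stool();
translate([-573, 156, 0]) stool();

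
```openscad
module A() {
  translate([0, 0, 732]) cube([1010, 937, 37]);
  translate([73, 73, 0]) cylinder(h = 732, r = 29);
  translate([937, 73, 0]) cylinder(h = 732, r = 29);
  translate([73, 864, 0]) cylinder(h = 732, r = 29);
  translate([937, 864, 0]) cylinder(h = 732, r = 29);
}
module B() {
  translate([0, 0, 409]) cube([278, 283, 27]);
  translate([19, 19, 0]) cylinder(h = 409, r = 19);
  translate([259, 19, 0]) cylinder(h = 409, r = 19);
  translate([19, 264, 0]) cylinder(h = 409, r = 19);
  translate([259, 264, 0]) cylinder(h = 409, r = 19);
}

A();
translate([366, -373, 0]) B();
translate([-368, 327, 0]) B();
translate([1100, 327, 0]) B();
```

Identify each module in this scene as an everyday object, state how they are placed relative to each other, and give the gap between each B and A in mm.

A is a table. B is a stool. Three stools sit around the table at the −y, −x, +x sides. The gap between each stool and the table is 90 mm.

Each stool's nearest face is 90 mm from the table's bounding box.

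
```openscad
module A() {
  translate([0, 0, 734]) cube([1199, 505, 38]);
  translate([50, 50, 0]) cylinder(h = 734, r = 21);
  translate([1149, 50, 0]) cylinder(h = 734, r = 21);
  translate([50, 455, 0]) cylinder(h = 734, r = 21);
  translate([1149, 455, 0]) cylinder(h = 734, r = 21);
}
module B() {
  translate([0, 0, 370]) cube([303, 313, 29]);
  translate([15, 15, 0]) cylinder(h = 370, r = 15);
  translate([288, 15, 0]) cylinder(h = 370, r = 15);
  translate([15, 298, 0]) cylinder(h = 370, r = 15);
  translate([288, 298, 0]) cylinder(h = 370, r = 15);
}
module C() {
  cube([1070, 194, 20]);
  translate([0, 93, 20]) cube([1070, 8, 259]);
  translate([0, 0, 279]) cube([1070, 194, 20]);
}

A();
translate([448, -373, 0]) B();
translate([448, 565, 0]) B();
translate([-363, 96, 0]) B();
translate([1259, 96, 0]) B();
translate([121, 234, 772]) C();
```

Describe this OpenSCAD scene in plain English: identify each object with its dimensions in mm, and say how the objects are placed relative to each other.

A is a rectangular dining table. The top is 1199×505×38 mm with its upper surface at z = 772 mm. It stands on four round legs of 42 mm diameter, each leg's bounding box inset 29 mm from the nearest pair of top edges, running from the floor to the underside of the top.

B is a four-legged stool. The seat is 303×313 mm, 29 mm thick, top at z = 399 mm. It stands on four round legs, each 30 mm in diameter, from z = 0 to the seat underside, each leg's axis is inset half a diameter from the nearest pair of seat edges (so the leg's bounding box is flush with the corner).

C is an I-beam lying along x, 1070 mm long. Overall section height 299 mm. Two flanges 194 mm wide (y) and 20 mm thick, one on the floor and one at the top; a web 8 mm thick runs between them, centred on the flange width.

Four stools sit around the table at the −y, +y, −x, +x sides. The I-beam is on top of the table.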